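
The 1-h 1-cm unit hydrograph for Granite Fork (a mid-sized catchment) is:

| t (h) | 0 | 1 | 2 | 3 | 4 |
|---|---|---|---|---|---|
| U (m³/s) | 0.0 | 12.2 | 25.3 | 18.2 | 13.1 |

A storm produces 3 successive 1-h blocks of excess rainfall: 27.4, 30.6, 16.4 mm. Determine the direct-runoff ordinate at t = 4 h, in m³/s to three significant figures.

Q ≈ 133 m³/s

By discrete convolution, Q_j = Σ (P_i / 10 mm) · U_{j−i}.
At t = 4 h (j=4): Q = (27.4/10)·13.1 + (30.6/10)·18.2 + (16.4/10)·25.3 = 133 m³/s.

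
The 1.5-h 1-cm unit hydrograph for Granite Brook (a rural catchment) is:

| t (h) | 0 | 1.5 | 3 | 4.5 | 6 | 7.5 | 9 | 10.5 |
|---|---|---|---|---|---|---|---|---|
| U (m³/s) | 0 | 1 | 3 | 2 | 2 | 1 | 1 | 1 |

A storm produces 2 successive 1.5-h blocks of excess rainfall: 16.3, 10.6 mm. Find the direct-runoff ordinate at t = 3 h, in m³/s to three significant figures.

By discrete convolution, Q_j = Σ (P_i / 10 mm) · U_{j−i}.
At t = 3 h (j=2): Q = (16.3/10)·3 + (10.6/10)·1 = 5.95 m³/s.

Q ≈ 5.95 m³/s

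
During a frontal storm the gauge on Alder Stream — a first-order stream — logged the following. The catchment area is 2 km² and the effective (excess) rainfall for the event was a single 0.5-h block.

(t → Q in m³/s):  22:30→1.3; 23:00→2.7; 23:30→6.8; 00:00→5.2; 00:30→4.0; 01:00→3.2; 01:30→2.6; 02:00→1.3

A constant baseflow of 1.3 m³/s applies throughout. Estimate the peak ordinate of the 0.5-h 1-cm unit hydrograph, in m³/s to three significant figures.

Direct runoff: 0.0, 1.4, 5.5, 3.9, 2.7, 1.9, 1.3, 0.0 m³/s; ΣQ_DR = 16.70 m³/s, peak = 5.5 m³/s.
Runoff depth d = ΣQ_DR·Δt / A = 16.70 × 1800 / (2 km²) = 15.03 mm.
The 1-cm UH is the DRH scaled by (10 mm)/d, so U_p = 5.5 × 10/15.03 = 3.66 m³/s.

U_p ≈ 3.66 m³/s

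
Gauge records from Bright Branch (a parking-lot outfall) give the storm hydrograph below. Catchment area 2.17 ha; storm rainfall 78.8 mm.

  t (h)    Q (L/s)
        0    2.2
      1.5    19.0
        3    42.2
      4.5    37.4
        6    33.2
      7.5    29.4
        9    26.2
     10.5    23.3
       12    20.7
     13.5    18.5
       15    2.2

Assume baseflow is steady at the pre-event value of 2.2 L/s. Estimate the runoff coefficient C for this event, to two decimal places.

C ≈ 0.73

ΣQ_DR = 230.1 L/s; V = ΣQ_DR·Δt = 1.243 × 10^6 L.
Runoff depth d = V / A = 57.26 mm.
C = d / P = 57.26 / 78.8 = 0.73.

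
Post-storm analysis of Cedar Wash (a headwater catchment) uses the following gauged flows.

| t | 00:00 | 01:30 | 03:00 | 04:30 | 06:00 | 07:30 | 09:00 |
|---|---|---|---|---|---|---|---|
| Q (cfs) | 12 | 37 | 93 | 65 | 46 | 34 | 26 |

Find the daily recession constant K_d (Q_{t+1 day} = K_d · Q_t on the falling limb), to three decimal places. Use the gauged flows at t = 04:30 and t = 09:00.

K_d ≈ 0.008

Between t = 04:30 and t = 09:00 the flow falls from 65 to 26 cfs over 3×1.5 h = 4.5 h.
Per-interval ratio K = (26/65)^(1/3) = 0.7368; K_d = K^(24/1.5) = 0.008.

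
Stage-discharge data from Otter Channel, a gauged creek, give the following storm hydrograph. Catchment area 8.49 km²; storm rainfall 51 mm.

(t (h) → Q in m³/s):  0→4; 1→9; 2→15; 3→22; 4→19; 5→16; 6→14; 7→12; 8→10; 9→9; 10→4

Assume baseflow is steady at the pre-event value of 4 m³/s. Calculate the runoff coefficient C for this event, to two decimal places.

C ≈ 0.75

ΣQ_DR = 90.00 m³/s; V = ΣQ_DR·Δt = 3.240 × 10^5 m³.
Runoff depth d = V / A = 38.16 mm.
C = d / P = 38.16 / 51 = 0.75.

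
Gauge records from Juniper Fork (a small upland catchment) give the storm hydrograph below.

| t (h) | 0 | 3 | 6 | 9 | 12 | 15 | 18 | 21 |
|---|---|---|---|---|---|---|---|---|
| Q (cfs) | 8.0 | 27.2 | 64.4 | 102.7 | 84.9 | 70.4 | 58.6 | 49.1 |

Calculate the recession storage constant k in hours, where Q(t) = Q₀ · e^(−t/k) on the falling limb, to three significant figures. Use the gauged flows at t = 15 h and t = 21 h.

k ≈ 16.7 h

On the falling limb, Q drops from 70.4 to 49.1 cfs between t = 15 h and t = 21 h (Δt = 6 h).
k = −Δt / ln(Q₂/Q₁) = −6 / ln(49.1/70.4) = 16.7 h.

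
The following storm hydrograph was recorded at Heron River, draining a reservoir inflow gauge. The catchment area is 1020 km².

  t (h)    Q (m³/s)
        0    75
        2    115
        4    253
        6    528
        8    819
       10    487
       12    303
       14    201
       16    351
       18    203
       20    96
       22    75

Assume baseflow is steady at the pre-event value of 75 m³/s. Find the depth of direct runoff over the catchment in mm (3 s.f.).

d ≈ 18.4 mm

Direct runoff: 0.0, 40.0, 178.0, 453.0, 744.0, 412.0, 228.0, 126.0, 276.0, 128.0, 21.0, 0.0 m³/s; ΣQ_DR = 2606 m³/s.
V = ΣQ_DR · Δt = 2606 × 7200 s = 1.876 × 10^7 m³.
Over A = 1020 km², depth = V / A = 18.4 mm.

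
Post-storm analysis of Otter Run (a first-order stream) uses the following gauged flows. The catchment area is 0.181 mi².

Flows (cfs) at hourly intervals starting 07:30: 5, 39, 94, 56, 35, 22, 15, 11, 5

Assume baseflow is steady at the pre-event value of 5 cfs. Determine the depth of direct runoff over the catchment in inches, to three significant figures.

Direct runoff: 0.0, 34.0, 89.0, 51.0, 30.0, 17.0, 10.0, 6.0, 0.0 cfs; ΣQ_DR = 237.0 cfs.
V = ΣQ_DR · Δt = 237.0 × 3600 s = 8.532 × 10^5 ft³.
Over A = 0.181 mi², depth = V / A = 2.03 in.

d ≈ 2.03 in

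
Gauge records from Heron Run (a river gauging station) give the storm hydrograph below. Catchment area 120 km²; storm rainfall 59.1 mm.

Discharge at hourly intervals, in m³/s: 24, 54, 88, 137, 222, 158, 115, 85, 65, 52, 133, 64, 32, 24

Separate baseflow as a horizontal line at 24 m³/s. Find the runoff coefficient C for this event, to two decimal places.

ΣQ_DR = 917.0 m³/s; V = ΣQ_DR·Δt = 3.301 × 10^6 m³.
Runoff depth d = V / A = 27.51 mm.
C = d / P = 27.51 / 59.1 = 0.47.

C ≈ 0.47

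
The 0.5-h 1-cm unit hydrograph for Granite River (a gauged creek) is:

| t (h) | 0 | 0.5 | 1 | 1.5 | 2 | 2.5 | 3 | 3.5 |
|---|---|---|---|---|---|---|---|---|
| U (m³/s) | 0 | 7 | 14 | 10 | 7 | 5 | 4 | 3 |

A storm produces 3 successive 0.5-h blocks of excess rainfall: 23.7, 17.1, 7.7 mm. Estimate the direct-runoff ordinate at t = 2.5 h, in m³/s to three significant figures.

Q ≈ 31.5 m³/s

By discrete convolution, Q_j = Σ (P_i / 10 mm) · U_{j−i}.
At t = 2.5 h (j=5): Q = (23.7/10)·5 + (17.1/10)·7 + (7.7/10)·10 = 31.5 m³/s.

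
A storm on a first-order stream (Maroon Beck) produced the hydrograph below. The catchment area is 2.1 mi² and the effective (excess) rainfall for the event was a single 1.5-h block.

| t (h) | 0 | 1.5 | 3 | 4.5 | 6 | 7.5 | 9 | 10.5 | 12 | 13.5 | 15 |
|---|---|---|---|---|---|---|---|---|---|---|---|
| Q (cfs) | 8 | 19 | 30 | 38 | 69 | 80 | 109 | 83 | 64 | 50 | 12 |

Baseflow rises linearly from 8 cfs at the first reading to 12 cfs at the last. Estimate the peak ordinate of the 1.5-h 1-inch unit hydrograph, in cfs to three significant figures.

Direct runoff: 0.00, 10.60, 21.20, 28.80, 59.40, 70.00, 98.60, 72.20, 52.80, 38.40, 0.00 cfs; ΣQ_DR = 452.0 cfs, peak = 98.60 cfs.
Runoff depth d = ΣQ_DR·Δt / A = 452.0 × 5400 / (2.1 mi²) = 0.5003 in.
The 1-inch UH is the DRH scaled by (1 in)/d, so U_p = 98.60 × 1/0.5003 = 197 cfs.

U_p ≈ 197 cfs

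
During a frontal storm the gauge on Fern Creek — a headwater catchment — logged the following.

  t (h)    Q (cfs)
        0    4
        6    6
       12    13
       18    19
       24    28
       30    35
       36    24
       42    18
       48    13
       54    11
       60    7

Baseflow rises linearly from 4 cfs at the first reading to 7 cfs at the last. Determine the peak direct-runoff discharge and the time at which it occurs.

Q_p = 29.50 cfs at t = 30 h

Subtracting baseflow gives direct-runoff ordinates: 0.00, 1.70, 8.40, 14.10, 22.80, 29.50, 18.20, 11.90, 6.60, 4.30, 0.00 cfs.
The maximum is 29.50 cfs, occurring at the reading for t = 30 h.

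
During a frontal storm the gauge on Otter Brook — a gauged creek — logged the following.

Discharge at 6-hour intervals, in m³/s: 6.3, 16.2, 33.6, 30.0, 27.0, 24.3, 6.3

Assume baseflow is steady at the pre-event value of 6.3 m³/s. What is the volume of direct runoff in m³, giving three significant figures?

Direct-runoff ordinates (Q − Q_b): 0.0, 9.9, 27.3, 23.7, 20.7, 18.0, 0.0 m³/s.
ΣQ_DR = 99.60 m³/s.
With Δt = 6 h = 21600 s, V = ΣQ_DR · Δt = 99.60 × 21600 = 2.15 × 10^6 m³.

V ≈ 2.15 × 10^6 m³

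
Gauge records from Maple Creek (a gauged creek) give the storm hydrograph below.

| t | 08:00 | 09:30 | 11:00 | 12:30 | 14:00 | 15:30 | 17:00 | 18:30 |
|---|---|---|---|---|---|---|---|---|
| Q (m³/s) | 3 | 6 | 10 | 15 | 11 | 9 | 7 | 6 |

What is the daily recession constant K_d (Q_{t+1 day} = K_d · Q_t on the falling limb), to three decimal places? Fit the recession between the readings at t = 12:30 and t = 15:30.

Between t = 12:30 and t = 15:30 the flow falls from 15 to 9 m³/s over 2×1.5 h = 3 h.
Per-interval ratio K = (9/15)^(1/2) = 0.7746; K_d = K^(24/1.5) = 0.017.

K_d ≈ 0.017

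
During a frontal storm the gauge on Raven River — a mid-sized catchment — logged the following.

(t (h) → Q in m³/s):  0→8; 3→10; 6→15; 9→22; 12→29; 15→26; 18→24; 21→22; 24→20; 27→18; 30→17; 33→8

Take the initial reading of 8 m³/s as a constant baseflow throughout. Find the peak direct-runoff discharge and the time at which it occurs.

Subtracting baseflow gives direct-runoff ordinates: 0.0, 2.0, 7.0, 14.0, 21.0, 18.0, 16.0, 14.0, 12.0, 10.0, 9.0, 0.0 m³/s.
The maximum is 21.0 m³/s, occurring at the reading for t = 12 h.

Q_p = 21.0 m³/s at t = 12 h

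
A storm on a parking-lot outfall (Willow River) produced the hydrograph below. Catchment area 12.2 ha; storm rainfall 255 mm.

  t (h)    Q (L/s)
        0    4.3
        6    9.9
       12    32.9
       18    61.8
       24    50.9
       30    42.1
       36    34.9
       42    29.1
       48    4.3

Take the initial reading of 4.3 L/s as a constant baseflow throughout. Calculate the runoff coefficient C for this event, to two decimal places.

C ≈ 0.16

ΣQ_DR = 231.5 L/s; V = ΣQ_DR·Δt = 5.000 × 10^6 L.
Runoff depth d = V / A = 40.99 mm.
C = d / P = 40.99 / 255 = 0.16.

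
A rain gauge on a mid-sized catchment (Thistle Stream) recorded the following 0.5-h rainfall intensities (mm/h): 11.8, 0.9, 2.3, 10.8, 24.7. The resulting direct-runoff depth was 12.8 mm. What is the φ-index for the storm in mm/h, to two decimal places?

φ ≈ 7.23 mm/h

Only the 3 blocks with intensity above φ contribute runoff: 11.8, 10.8, 24.7 mm/h.
Σ(I−φ)·Δt = d  ⇒  (11.8+10.8+24.7 − 3φ)·0.5 = 12.8
φ = (47.30 − 12.8/0.5) / 3 = 7.23 mm/h.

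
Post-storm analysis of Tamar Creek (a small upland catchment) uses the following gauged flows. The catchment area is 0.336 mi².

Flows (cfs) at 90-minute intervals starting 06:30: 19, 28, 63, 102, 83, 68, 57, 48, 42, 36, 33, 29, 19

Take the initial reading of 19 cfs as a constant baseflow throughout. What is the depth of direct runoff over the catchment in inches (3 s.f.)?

d ≈ 2.63 in

Direct runoff: 0.0, 9.0, 44.0, 83.0, 64.0, 49.0, 38.0, 29.0, 23.0, 17.0, 14.0, 10.0, 0.0 cfs; ΣQ_DR = 380.0 cfs.
V = ΣQ_DR · Δt = 380.0 × 5400 s = 2.052 × 10^6 ft³.
Over A = 0.336 mi², depth = V / A = 2.63 in.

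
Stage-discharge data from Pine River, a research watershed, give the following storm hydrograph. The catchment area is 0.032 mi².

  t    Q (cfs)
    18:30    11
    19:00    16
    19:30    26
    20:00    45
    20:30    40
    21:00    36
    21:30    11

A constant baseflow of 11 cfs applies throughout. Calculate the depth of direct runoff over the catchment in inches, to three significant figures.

Direct runoff: 0.0, 5.0, 15.0, 34.0, 29.0, 25.0, 0.0 cfs; ΣQ_DR = 108.0 cfs.
V = ΣQ_DR · Δt = 108.0 × 1800 s = 1.944 × 10^5 ft³.
Over A = 0.032 mi², depth = V / A = 2.61 in.

d ≈ 2.61 in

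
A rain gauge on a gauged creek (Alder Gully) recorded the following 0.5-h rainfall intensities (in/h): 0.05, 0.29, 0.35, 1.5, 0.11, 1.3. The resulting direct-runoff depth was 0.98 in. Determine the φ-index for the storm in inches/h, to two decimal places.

φ ≈ 0.42 in/h

Only the 2 blocks with intensity above φ contribute runoff: 1.5, 1.3 in/h.
Σ(I−φ)·Δt = d  ⇒  (1.5+1.3 − 2φ)·0.5 = 0.98
φ = (2.800 − 0.98/0.5) / 2 = 0.42 in/h.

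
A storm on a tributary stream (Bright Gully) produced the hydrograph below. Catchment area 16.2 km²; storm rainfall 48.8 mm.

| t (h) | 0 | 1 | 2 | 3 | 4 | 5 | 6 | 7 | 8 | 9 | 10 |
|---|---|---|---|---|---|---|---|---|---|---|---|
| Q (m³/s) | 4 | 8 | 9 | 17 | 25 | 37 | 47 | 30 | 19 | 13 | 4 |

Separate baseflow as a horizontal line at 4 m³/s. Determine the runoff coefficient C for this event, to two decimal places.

C ≈ 0.77

ΣQ_DR = 169.0 m³/s; V = ΣQ_DR·Δt = 6.084 × 10^5 m³.
Runoff depth d = V / A = 37.56 mm.
C = d / P = 37.56 / 48.8 = 0.77.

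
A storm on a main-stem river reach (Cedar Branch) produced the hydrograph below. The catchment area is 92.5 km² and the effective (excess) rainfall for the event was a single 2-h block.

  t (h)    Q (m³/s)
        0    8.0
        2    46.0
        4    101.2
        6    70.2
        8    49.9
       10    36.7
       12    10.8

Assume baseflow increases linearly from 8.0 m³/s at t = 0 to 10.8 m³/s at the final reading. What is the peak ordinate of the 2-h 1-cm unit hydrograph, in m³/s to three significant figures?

U_p ≈ 46.1 m³/s

Direct runoff: 0.00, 37.53, 92.27, 60.80, 40.03, 26.37, 0.00 m³/s; ΣQ_DR = 257.0 m³/s, peak = 92.27 m³/s.
Runoff depth d = ΣQ_DR·Δt / A = 257.0 × 7200 / (92.5 km²) = 20.00 mm.
The 1-cm UH is the DRH scaled by (10 mm)/d, so U_p = 92.27 × 10/20.00 = 46.1 m³/s.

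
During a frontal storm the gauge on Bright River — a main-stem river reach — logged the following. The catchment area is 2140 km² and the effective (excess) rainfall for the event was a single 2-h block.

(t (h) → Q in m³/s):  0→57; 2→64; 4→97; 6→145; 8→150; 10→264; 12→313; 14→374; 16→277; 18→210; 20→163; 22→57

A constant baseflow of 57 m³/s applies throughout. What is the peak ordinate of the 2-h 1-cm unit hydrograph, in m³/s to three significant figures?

Direct runoff: 0.0, 7.0, 40.0, 88.0, 93.0, 207.0, 256.0, 317.0, 220.0, 153.0, 106.0, 0.0 m³/s; ΣQ_DR = 1487 m³/s, peak = 317.0 m³/s.
Runoff depth d = ΣQ_DR·Δt / A = 1487 × 7200 / (2140 km²) = 5.003 mm.
The 1-cm UH is the DRH scaled by (10 mm)/d, so U_p = 317.0 × 10/5.003 = 634 m³/s.

U_p ≈ 634 m³/s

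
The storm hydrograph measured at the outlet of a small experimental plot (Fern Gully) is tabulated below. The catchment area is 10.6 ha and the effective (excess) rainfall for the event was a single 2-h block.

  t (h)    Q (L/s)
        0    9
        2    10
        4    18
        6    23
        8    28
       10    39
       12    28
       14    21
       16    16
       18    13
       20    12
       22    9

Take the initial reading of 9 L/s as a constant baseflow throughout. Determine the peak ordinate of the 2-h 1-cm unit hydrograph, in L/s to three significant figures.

Direct runoff: 0.0, 1.0, 9.0, 14.0, 19.0, 30.0, 19.0, 12.0, 7.0, 4.0, 3.0, 0.0 L/s; ΣQ_DR = 118.0 L/s, peak = 30.0 L/s.
Runoff depth d = ΣQ_DR·Δt / A = 118.0 × 7200 / (10.6 ha) = 8.015 mm.
The 1-cm UH is the DRH scaled by (10 mm)/d, so U_p = 30.0 × 10/8.015 = 37.4 L/s.

U_p ≈ 37.4 L/s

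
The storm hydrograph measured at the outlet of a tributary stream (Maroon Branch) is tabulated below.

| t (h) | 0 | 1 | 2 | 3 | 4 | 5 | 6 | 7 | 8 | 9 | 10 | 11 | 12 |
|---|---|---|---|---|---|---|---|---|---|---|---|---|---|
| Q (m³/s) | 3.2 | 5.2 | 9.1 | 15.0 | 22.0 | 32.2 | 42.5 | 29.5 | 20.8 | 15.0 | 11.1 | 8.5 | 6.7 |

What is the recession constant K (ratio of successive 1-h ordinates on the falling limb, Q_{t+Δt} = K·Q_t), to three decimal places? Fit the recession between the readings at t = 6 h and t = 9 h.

K ≈ 0.707

Using the recession-limb readings at t = 6 h and t = 9 h: Q falls from 42.5 to 15.0 m³/s over 3 intervals.
K = (Q₂/Q₁)^(1/3) = (15.0/42.5)^(1/3) = 0.707.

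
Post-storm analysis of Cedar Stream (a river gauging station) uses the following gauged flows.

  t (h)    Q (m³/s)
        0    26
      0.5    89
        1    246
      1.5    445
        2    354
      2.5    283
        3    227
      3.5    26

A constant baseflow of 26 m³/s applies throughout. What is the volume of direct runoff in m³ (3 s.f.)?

Direct-runoff ordinates (Q − Q_b): 0.0, 63.0, 220.0, 419.0, 328.0, 257.0, 201.0, 0.0 m³/s.
ΣQ_DR = 1488 m³/s.
With Δt = 0.5 h = 1800 s, V = ΣQ_DR · Δt = 1488 × 1800 = 2.68 × 10^6 m³.

V ≈ 2.68 × 10^6 m³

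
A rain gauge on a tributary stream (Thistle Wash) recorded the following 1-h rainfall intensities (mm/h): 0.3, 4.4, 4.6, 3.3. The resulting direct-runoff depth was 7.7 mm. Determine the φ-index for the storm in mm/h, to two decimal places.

Only the 3 blocks with intensity above φ contribute runoff: 4.4, 4.6, 3.3 mm/h.
Σ(I−φ)·Δt = d  ⇒  (4.4+4.6+3.3 − 3φ)·1 = 7.7
φ = (12.30 − 7.7/1) / 3 = 1.53 mm/h.

φ ≈ 1.53 mm/h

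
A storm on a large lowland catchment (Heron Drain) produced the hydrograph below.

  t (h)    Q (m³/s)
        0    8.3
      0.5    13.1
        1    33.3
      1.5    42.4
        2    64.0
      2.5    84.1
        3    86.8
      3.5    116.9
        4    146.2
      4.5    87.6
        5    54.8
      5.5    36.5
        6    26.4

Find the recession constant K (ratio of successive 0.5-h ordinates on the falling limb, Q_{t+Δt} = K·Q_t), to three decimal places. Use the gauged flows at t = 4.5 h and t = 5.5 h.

K ≈ 0.645

Using the recession-limb readings at t = 4.5 h and t = 5.5 h: Q falls from 87.6 to 36.5 m³/s over 2 intervals.
K = (Q₂/Q₁)^(1/2) = (36.5/87.6)^(1/2) = 0.645.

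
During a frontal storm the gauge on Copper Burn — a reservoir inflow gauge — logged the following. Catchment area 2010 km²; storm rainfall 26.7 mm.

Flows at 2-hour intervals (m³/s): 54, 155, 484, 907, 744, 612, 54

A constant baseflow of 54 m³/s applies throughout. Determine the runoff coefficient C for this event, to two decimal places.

ΣQ_DR = 2632 m³/s; V = ΣQ_DR·Δt = 1.895 × 10^7 m³.
Runoff depth d = V / A = 9.428 mm.
C = d / P = 9.428 / 26.7 = 0.35.

C ≈ 0.35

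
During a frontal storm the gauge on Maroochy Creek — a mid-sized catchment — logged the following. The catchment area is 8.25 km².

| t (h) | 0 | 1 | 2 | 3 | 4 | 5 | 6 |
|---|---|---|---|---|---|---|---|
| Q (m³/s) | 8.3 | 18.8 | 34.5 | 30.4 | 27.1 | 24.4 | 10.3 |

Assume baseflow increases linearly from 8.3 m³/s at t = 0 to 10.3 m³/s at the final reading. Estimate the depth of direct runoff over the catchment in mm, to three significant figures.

Direct runoff: 0.00, 10.17, 25.53, 21.10, 17.47, 14.43, 0.00 m³/s; ΣQ_DR = 88.70 m³/s.
V = ΣQ_DR · Δt = 88.70 × 3600 s = 3.193 × 10^5 m³.
Over A = 8.25 km², depth = V / A = 38.7 mm.

d ≈ 38.7 mm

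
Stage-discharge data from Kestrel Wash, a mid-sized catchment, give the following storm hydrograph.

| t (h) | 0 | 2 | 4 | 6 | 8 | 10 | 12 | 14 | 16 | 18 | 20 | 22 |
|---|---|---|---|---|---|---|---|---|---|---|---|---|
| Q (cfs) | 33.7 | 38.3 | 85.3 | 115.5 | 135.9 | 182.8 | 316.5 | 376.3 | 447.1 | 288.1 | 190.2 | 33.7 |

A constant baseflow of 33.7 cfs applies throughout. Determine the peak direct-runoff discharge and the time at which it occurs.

Subtracting baseflow gives direct-runoff ordinates: 0.0, 4.6, 51.6, 81.8, 102.2, 149.1, 282.8, 342.6, 413.4, 254.4, 156.5, 0.0 cfs.
The maximum is 413.4 cfs, occurring at the reading for t = 16 h.

Q_p = 413.4 cfs at t = 16 h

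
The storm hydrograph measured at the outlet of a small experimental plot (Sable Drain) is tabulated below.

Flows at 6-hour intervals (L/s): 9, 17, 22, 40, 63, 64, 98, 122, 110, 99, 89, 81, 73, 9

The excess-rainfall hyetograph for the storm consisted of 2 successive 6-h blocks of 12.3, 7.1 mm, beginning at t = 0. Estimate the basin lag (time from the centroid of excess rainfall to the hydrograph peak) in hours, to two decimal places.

t_L ≈ 36.80 h

Centroid of excess rainfall: t_c = Σ P_i·t̄_i / ΣP_i = 5.1959 h (block centres at 3, 9 h).
Hydrograph peak occurs at t = 42 h, so basin lag t_L = 42 − 5.1959 = 36.80 h.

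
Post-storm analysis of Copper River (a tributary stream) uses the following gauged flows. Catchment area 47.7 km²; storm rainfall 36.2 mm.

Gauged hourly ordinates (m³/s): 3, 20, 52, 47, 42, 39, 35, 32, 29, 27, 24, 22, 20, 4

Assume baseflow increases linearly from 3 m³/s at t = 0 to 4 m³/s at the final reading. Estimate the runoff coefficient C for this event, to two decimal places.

ΣQ_DR = 347.0 m³/s; V = ΣQ_DR·Δt = 1.249 × 10^6 m³.
Runoff depth d = V / A = 26.19 mm.
C = d / P = 26.19 / 36.2 = 0.72.

C ≈ 0.72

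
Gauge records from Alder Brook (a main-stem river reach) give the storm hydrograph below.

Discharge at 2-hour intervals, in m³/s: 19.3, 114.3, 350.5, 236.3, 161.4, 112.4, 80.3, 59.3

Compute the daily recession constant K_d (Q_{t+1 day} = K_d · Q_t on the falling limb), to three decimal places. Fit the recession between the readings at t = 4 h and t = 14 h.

K_d ≈ 0.014

Between t = 4 h and t = 14 h the flow falls from 350.5 to 59.3 m³/s over 5×2 h = 10 h.
Per-interval ratio K = (59.3/350.5)^(1/5) = 0.7009; K_d = K^(24/2) = 0.014.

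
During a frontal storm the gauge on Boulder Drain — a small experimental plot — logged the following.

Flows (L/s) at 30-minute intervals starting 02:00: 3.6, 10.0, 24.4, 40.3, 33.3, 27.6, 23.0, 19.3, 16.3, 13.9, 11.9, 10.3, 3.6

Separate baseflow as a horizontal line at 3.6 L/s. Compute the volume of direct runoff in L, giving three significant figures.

Direct-runoff ordinates (Q − Q_b): 0.0, 6.4, 20.8, 36.7, 29.7, 24.0, 19.4, 15.7, 12.7, 10.3, 8.3, 6.7, 0.0 L/s.
ΣQ_DR = 190.7 L/s.
With Δt = 0.5 h = 1800 s, V = ΣQ_DR · Δt = 190.7 × 1800 = 3.43 × 10^5 L.

V ≈ 3.43 × 10^5 L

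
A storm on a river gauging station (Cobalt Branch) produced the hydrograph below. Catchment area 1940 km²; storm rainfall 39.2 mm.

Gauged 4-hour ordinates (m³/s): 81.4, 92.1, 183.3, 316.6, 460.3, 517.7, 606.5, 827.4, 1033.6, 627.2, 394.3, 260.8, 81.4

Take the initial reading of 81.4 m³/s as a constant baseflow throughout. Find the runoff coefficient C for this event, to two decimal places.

C ≈ 0.84

ΣQ_DR = 4424 m³/s; V = ΣQ_DR·Δt = 6.371 × 10^7 m³.
Runoff depth d = V / A = 32.84 mm.
C = d / P = 32.84 / 39.2 = 0.84.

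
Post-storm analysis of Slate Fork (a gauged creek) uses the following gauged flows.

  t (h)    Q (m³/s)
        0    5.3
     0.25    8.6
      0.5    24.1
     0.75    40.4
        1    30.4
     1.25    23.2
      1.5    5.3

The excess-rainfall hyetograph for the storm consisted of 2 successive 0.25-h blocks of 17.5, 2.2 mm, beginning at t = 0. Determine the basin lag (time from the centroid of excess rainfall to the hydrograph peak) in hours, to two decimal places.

Centroid of excess rainfall: t_c = Σ P_i·t̄_i / ΣP_i = 0.1529 h (block centres at 0.125, 0.375 h).
Hydrograph peak occurs at t = 0.75 h, so basin lag t_L = 0.75 − 0.1529 = 0.60 h.

t_L ≈ 0.60 h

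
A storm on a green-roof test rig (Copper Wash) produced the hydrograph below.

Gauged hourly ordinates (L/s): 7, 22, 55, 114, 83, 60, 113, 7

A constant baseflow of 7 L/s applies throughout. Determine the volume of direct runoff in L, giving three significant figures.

V ≈ 1.46 × 10^6 L

Direct-runoff ordinates (Q − Q_b): 0.0, 15.0, 48.0, 107.0, 76.0, 53.0, 106.0, 0.0 L/s.
ΣQ_DR = 405.0 L/s.
With Δt = 1 h = 3600 s, V = ΣQ_DR · Δt = 405.0 × 3600 = 1.46 × 10^6 L.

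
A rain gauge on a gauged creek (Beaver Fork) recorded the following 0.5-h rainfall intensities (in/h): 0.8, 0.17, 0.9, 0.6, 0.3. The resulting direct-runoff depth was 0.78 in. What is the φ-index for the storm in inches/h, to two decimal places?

Only the 4 blocks with intensity above φ contribute runoff: 0.8, 0.9, 0.6, 0.3 in/h.
Σ(I−φ)·Δt = d  ⇒  (0.8+0.9+0.6+0.3 − 4φ)·0.5 = 0.78
φ = (2.600 − 0.78/0.5) / 4 = 0.26 in/h.

φ ≈ 0.26 in/h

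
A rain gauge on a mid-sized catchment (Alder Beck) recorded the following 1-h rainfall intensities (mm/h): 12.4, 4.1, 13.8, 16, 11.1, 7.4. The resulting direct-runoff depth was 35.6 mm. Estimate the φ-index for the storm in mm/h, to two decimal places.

Only the 5 blocks with intensity above φ contribute runoff: 12.4, 13.8, 16, 11.1, 7.4 mm/h.
Σ(I−φ)·Δt = d  ⇒  (12.4+13.8+16+11.1+7.4 − 5φ)·1 = 35.6
φ = (60.70 − 35.6/1) / 5 = 5.02 mm/h.

φ ≈ 5.02 mm/h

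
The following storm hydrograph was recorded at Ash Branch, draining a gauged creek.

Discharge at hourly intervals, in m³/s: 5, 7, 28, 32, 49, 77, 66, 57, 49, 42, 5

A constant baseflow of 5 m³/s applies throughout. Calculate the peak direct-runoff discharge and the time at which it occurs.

Q_p = 72.0 m³/s at t = 5 h

Subtracting baseflow gives direct-runoff ordinates: 0.0, 2.0, 23.0, 27.0, 44.0, 72.0, 61.0, 52.0, 44.0, 37.0, 0.0 m³/s.
The maximum is 72.0 m³/s, occurring at the reading for t = 5 h.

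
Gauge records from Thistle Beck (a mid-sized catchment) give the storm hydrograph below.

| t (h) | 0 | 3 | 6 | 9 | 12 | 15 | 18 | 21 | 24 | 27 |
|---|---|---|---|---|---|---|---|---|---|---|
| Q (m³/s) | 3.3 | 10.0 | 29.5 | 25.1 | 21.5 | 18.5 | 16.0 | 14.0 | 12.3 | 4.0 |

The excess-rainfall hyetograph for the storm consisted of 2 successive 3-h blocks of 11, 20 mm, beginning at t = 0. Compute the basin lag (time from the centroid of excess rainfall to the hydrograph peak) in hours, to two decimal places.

Centroid of excess rainfall: t_c = Σ P_i·t̄_i / ΣP_i = 3.4355 h (block centres at 1.5, 4.5 h).
Hydrograph peak occurs at t = 6 h, so basin lag t_L = 6 − 3.4355 = 2.56 h.

t_L ≈ 2.56 h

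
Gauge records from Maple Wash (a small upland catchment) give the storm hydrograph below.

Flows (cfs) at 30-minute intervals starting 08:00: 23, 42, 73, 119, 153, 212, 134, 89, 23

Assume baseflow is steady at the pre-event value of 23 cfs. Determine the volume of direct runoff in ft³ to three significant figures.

Direct-runoff ordinates (Q − Q_b): 0.0, 19.0, 50.0, 96.0, 130.0, 189.0, 111.0, 66.0, 0.0 cfs.
ΣQ_DR = 661.0 cfs.
With Δt = 0.5 h = 1800 s, V = ΣQ_DR · Δt = 661.0 × 1800 = 1.19 × 10^6 ft³.

V ≈ 1.19 × 10^6 ft³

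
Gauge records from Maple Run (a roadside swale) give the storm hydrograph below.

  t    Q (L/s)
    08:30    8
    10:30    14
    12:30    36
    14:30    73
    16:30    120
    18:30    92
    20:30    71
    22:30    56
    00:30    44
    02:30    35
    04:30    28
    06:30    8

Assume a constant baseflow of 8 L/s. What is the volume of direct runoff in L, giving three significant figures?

V ≈ 3.52 × 10^6 L

Direct-runoff ordinates (Q − Q_b): 0.0, 6.0, 28.0, 65.0, 112.0, 84.0, 63.0, 48.0, 36.0, 27.0, 20.0, 0.0 L/s.
ΣQ_DR = 489.0 L/s.
With Δt = 2 h = 7200 s, V = ΣQ_DR · Δt = 489.0 × 7200 = 3.52 × 10^6 L.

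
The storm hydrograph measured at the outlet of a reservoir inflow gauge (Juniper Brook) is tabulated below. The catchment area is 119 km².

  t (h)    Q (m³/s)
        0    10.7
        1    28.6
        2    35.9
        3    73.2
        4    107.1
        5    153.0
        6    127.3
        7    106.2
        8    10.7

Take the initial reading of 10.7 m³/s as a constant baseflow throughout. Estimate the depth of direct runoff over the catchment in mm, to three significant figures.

Direct runoff: 0.0, 17.9, 25.2, 62.5, 96.4, 142.3, 116.6, 95.5, 0.0 m³/s; ΣQ_DR = 556.4 m³/s.
V = ΣQ_DR · Δt = 556.4 × 3600 s = 2.003 × 10^6 m³.
Over A = 119 km², depth = V / A = 16.8 mm.

d ≈ 16.8 mm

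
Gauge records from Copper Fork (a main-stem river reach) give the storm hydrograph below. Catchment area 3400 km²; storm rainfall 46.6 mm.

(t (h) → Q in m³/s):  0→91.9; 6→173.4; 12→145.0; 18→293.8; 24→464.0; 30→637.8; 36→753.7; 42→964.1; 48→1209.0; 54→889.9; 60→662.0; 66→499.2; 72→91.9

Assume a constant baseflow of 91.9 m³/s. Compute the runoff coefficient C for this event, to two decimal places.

ΣQ_DR = 5681 m³/s; V = ΣQ_DR·Δt = 1.227 × 10^8 m³.
Runoff depth d = V / A = 36.09 mm.
C = d / P = 36.09 / 46.6 = 0.77.

C ≈ 0.77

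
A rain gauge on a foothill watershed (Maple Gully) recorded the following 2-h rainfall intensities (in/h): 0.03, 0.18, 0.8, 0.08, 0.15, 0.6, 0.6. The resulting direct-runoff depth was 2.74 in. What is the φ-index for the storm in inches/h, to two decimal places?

φ ≈ 0.21 in/h

Only the 3 blocks with intensity above φ contribute runoff: 0.8, 0.6, 0.6 in/h.
Σ(I−φ)·Δt = d  ⇒  (0.8+0.6+0.6 − 3φ)·2 = 2.74
φ = (2.000 − 2.74/2) / 3 = 0.21 in/h.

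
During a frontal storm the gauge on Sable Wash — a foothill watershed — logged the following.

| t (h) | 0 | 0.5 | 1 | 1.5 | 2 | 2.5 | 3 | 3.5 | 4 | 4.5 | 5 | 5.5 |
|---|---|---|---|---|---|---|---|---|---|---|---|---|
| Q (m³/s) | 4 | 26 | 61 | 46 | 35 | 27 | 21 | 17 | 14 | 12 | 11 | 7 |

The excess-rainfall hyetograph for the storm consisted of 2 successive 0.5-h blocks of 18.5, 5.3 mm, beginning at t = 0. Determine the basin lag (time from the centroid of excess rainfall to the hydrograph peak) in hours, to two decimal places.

Centroid of excess rainfall: t_c = Σ P_i·t̄_i / ΣP_i = 0.3613 h (block centres at 0.25, 0.75 h).
Hydrograph peak occurs at t = 1 h, so basin lag t_L = 1 − 0.3613 = 0.64 h.

t_L ≈ 0.64 h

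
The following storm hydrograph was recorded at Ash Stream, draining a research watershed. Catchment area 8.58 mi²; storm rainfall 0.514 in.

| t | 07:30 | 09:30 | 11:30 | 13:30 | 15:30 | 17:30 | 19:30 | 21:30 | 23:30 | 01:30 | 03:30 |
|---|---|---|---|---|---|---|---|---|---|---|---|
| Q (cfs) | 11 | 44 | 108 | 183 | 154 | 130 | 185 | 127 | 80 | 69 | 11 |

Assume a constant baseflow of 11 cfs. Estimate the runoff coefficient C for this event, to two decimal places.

ΣQ_DR = 981.0 cfs; V = ΣQ_DR·Δt = 7.063 × 10^6 ft³.
Runoff depth d = V / A = 0.3543 in.
C = d / P = 0.3543 / 0.514 = 0.69.

C ≈ 0.69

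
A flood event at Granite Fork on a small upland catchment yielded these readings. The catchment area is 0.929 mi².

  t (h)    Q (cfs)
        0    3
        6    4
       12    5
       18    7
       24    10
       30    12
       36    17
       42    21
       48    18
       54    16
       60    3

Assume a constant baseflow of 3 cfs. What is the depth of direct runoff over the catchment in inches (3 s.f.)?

Direct runoff: 0.0, 1.0, 2.0, 4.0, 7.0, 9.0, 14.0, 18.0, 15.0, 13.0, 0.0 cfs; ΣQ_DR = 83.00 cfs.
V = ΣQ_DR · Δt = 83.00 × 21600 s = 1.793 × 10^6 ft³.
Over A = 0.929 mi², depth = V / A = 0.831 in.

d ≈ 0.831 in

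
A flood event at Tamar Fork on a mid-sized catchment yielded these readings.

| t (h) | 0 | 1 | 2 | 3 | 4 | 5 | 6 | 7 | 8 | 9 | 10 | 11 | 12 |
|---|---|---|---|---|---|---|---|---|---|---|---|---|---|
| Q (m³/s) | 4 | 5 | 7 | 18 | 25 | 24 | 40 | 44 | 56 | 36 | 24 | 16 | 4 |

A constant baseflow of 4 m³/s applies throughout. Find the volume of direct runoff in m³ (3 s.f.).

Direct-runoff ordinates (Q − Q_b): 0.0, 1.0, 3.0, 14.0, 21.0, 20.0, 36.0, 40.0, 52.0, 32.0, 20.0, 12.0, 0.0 m³/s.
ΣQ_DR = 251.0 m³/s.
With Δt = 1 h = 3600 s, V = ΣQ_DR · Δt = 251.0 × 3600 = 9.04 × 10^5 m³.

V ≈ 9.04 × 10^5 m³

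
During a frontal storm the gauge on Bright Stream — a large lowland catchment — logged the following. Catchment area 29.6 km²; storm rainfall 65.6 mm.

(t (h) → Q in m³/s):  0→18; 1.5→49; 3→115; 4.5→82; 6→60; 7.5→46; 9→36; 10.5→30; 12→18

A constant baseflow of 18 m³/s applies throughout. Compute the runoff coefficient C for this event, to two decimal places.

ΣQ_DR = 292.0 m³/s; V = ΣQ_DR·Δt = 1.577 × 10^6 m³.
Runoff depth d = V / A = 53.27 mm.
C = d / P = 53.27 / 65.6 = 0.81.

C ≈ 0.81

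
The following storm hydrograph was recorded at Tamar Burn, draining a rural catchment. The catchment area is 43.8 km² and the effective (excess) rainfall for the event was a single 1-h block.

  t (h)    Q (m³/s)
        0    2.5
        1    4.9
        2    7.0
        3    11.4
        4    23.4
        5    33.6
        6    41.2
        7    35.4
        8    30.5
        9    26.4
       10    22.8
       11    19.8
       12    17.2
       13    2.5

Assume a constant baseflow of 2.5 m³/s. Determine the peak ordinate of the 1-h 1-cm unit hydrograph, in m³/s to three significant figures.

U_p ≈ 19.3 m³/s

Direct runoff: 0.0, 2.4, 4.5, 8.9, 20.9, 31.1, 38.7, 32.9, 28.0, 23.9, 20.3, 17.3, 14.7, 0.0 m³/s; ΣQ_DR = 243.6 m³/s, peak = 38.7 m³/s.
Runoff depth d = ΣQ_DR·Δt / A = 243.6 × 3600 / (43.8 km²) = 20.02 mm.
The 1-cm UH is the DRH scaled by (10 mm)/d, so U_p = 38.7 × 10/20.02 = 19.3 m³/s.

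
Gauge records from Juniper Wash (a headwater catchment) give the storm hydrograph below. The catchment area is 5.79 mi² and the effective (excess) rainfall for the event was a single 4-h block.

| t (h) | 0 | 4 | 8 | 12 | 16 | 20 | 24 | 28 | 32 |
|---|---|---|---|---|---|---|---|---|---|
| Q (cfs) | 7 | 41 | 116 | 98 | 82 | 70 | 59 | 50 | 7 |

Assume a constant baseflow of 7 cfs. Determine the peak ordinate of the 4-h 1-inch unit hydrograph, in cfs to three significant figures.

U_p ≈ 218 cfs

Direct runoff: 0.0, 34.0, 109.0, 91.0, 75.0, 63.0, 52.0, 43.0, 0.0 cfs; ΣQ_DR = 467.0 cfs, peak = 109.0 cfs.
Runoff depth d = ΣQ_DR·Δt / A = 467.0 × 14400 / (5.79 mi²) = 0.4999 in.
The 1-inch UH is the DRH scaled by (1 in)/d, so U_p = 109.0 × 1/0.4999 = 218 cfs.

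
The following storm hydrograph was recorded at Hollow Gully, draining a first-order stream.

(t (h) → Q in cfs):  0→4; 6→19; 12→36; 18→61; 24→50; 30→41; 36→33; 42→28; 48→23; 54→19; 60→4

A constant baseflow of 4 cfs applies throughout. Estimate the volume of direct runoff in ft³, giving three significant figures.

V ≈ 5.92 × 10^6 ft³

Direct-runoff ordinates (Q − Q_b): 0.0, 15.0, 32.0, 57.0, 46.0, 37.0, 29.0, 24.0, 19.0, 15.0, 0.0 cfs.
ΣQ_DR = 274.0 cfs.
With Δt = 6 h = 21600 s, V = ΣQ_DR · Δt = 274.0 × 21600 = 5.92 × 10^6 ft³.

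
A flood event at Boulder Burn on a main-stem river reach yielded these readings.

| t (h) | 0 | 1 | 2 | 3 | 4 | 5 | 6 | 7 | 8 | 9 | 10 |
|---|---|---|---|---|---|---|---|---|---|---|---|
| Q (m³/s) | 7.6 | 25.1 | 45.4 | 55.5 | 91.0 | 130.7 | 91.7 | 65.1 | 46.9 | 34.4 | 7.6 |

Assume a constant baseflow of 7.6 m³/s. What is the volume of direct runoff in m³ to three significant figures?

Direct-runoff ordinates (Q − Q_b): 0.0, 17.5, 37.8, 47.9, 83.4, 123.1, 84.1, 57.5, 39.3, 26.8, 0.0 m³/s.
ΣQ_DR = 517.4 m³/s.
With Δt = 1 h = 3600 s, V = ΣQ_DR · Δt = 517.4 × 3600 = 1.86 × 10^6 m³.

V ≈ 1.86 × 10^6 m³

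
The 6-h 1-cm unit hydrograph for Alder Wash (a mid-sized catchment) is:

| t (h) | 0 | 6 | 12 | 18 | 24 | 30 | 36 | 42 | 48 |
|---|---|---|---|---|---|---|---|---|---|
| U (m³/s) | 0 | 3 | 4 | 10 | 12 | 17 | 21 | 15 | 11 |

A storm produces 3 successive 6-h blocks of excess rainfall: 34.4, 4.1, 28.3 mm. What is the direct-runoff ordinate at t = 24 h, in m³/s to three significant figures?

By discrete convolution, Q_j = Σ (P_i / 10 mm) · U_{j−i}.
At t = 24 h (j=4): Q = (34.4/10)·12 + (4.1/10)·10 + (28.3/10)·4 = 56.7 m³/s.

Q ≈ 56.7 m³/s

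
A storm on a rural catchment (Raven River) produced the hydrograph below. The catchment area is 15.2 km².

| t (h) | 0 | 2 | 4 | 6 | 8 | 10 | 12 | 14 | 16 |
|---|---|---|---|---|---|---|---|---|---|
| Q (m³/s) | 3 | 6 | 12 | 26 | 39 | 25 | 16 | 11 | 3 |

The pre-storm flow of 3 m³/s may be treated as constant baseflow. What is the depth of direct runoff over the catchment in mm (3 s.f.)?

Direct runoff: 0.0, 3.0, 9.0, 23.0, 36.0, 22.0, 13.0, 8.0, 0.0 m³/s; ΣQ_DR = 114.0 m³/s.
V = ΣQ_DR · Δt = 114.0 × 7200 s = 8.208 × 10^5 m³.
Over A = 15.2 km², depth = V / A = 54.0 mm.

d ≈ 54.0 mm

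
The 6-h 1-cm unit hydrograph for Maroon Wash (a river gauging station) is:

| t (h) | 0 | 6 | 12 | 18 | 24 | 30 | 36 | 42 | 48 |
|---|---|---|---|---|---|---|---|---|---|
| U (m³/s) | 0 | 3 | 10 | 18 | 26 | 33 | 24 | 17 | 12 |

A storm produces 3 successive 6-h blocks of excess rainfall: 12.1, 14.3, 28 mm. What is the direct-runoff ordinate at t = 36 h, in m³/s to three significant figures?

Q ≈ 149 m³/s

By discrete convolution, Q_j = Σ (P_i / 10 mm) · U_{j−i}.
At t = 36 h (j=6): Q = (12.1/10)·24 + (14.3/10)·33 + (28/10)·26 = 149 m³/s.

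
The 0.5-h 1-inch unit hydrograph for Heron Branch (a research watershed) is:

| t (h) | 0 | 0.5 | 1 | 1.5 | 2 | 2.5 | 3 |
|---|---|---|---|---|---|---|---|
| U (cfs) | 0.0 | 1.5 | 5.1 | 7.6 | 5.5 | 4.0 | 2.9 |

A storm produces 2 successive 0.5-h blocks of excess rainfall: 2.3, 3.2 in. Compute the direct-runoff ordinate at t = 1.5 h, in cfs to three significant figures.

By discrete convolution, Q_j = Σ (P_i / 1 in) · U_{j−i}.
At t = 1.5 h (j=3): Q = (2.3/1)·7.6 + (3.2/1)·5.1 = 33.8 cfs.

Q ≈ 33.8 cfs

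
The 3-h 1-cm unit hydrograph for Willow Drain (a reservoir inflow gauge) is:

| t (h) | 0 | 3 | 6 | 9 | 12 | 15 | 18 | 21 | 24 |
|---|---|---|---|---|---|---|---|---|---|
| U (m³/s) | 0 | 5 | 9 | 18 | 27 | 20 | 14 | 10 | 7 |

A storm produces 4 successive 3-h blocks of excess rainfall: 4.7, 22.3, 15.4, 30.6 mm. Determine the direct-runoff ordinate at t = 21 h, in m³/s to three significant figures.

Q ≈ 149 m³/s

By discrete convolution, Q_j = Σ (P_i / 10 mm) · U_{j−i}.
At t = 21 h (j=7): Q = (4.7/10)·10 + (22.3/10)·14 + (15.4/10)·20 + (30.6/10)·27 = 149 m³/s.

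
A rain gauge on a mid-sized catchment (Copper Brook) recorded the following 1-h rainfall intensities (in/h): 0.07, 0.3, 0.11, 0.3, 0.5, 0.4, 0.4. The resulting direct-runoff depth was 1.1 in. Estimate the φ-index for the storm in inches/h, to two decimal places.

φ ≈ 0.16 in/h

Only the 5 blocks with intensity above φ contribute runoff: 0.3, 0.3, 0.5, 0.4, 0.4 in/h.
Σ(I−φ)·Δt = d  ⇒  (0.3+0.3+0.5+0.4+0.4 − 5φ)·1 = 1.1
φ = (1.900 − 1.1/1) / 5 = 0.16 in/h.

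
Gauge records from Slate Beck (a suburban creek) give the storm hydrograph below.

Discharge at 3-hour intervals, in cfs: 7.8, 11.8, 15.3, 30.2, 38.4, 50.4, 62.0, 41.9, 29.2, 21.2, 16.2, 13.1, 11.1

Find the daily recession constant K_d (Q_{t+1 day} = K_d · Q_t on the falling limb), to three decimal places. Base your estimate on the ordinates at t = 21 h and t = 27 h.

K_d ≈ 0.066

Between t = 21 h and t = 27 h the flow falls from 41.9 to 21.2 cfs over 2×3 h = 6 h.
Per-interval ratio K = (21.2/41.9)^(1/2) = 0.7113; K_d = K^(24/3) = 0.066.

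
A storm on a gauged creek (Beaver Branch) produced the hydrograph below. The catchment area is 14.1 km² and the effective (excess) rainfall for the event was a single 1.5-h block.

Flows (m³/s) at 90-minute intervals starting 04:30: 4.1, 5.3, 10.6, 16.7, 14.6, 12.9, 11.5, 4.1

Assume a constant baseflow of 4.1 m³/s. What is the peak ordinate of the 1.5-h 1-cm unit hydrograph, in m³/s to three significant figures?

Direct runoff: 0.0, 1.2, 6.5, 12.6, 10.5, 8.8, 7.4, 0.0 m³/s; ΣQ_DR = 47.00 m³/s, peak = 12.6 m³/s.
Runoff depth d = ΣQ_DR·Δt / A = 47.00 × 5400 / (14.1 km²) = 18.00 mm.
The 1-cm UH is the DRH scaled by (10 mm)/d, so U_p = 12.6 × 10/18.00 = 7.00 m³/s.

U_p ≈ 7.00 m³/s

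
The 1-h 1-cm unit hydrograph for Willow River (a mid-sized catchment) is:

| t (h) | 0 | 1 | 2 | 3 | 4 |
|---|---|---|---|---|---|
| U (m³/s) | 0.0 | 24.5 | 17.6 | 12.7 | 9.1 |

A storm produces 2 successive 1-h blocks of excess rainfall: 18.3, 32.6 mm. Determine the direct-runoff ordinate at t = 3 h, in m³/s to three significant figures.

By discrete convolution, Q_j = Σ (P_i / 10 mm) · U_{j−i}.
At t = 3 h (j=3): Q = (18.3/10)·12.7 + (32.6/10)·17.6 = 80.6 m³/s.

Q ≈ 80.6 m³/s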